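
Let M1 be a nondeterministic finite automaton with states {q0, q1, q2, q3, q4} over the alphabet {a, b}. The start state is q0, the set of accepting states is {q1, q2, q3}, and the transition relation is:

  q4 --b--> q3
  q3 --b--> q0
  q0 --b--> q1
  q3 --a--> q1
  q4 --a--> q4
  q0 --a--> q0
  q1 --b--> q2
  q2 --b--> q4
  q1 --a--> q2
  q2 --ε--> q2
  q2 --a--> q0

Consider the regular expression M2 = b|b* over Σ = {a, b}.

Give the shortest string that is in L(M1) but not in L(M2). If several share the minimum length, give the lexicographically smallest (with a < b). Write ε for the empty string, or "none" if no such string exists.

ab

The string ab is accepted by M1 but not by M2.
No shorter string lies in the difference, and ab is the lexicographically first length-2 string in L(M1) \ L(M2).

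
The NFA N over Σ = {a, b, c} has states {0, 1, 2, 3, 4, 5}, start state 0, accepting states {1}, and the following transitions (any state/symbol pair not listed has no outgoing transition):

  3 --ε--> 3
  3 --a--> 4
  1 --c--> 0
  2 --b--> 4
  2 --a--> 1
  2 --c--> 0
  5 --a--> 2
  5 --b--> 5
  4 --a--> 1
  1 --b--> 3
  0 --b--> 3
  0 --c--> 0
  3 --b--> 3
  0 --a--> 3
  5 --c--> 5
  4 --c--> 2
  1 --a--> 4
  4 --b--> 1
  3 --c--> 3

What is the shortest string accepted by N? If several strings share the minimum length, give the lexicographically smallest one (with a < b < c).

A breadth-first search from 0 reaches an accepting state first via the path 0 → 3 → 4 → 1 on input aaa.
No string of length < 3 is accepted (BFS exhausts all shorter strings without reaching an accepting state), and aaa is the lexicographically least accepting string of length 3.

aaa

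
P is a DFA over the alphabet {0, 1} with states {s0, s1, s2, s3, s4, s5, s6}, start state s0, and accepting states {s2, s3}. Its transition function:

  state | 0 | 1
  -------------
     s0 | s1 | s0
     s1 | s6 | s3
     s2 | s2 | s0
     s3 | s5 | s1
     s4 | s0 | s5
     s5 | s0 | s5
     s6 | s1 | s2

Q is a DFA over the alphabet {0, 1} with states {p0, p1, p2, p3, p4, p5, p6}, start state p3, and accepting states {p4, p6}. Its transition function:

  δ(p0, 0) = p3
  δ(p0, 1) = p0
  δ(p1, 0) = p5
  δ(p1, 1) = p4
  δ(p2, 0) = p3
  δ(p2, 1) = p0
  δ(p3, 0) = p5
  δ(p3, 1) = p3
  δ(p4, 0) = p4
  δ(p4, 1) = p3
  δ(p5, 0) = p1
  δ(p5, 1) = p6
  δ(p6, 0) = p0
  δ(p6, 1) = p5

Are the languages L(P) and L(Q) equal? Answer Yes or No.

Exploring the product automaton P × Q from the start pair (s0, p3), following both machines on each input symbol, reaches 6 state pairs: (s0, p3), (s1, p5), (s6, p1), (s3, p6), (s2, p4), (s5, p0).
P accepts in {s2, s3} and Q accepts in {p4, p6}. In every reachable pair the two components are either both accepting — (s3, p6), (s2, p4) — or both non-accepting, so no string is accepted by exactly one of the machines: L(P) \ L(Q) and L(Q) \ L(P) are both empty.
Hence every string is accepted by P iff it is accepted by Q, and the two languages coincide.

Yes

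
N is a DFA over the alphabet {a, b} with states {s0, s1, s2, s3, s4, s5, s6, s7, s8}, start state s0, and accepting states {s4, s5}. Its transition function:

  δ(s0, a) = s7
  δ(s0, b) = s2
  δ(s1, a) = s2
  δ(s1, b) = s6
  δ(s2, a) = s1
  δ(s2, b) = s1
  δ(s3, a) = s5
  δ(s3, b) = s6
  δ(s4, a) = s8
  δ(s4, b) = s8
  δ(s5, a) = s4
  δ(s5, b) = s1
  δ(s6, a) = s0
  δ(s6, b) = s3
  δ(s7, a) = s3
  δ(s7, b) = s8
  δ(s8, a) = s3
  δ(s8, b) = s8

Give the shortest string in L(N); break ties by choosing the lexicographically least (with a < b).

aaa

A breadth-first search from s0 reaches an accepting state first via the path s0 → s7 → s3 → s5 on input aaa.
No string of length < 3 is accepted (BFS exhausts all shorter strings without reaching an accepting state), and aaa is the lexicographically least accepting string of length 3.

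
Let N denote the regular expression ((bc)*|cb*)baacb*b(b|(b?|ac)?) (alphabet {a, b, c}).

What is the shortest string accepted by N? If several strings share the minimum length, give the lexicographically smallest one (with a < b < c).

By inspection of the expression, no string of length less than 5 matches, and baacb is the lexicographically first match of length 5.

baacb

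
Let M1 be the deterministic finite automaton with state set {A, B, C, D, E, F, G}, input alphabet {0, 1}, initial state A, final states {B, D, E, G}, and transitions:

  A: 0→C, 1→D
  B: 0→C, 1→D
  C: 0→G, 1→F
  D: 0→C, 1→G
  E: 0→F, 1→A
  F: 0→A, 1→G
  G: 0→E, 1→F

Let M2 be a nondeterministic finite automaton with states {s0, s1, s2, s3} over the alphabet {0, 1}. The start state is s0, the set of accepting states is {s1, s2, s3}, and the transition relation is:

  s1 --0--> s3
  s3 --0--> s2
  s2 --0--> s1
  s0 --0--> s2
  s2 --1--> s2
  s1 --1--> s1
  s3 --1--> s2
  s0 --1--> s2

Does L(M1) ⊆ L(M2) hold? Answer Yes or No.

Yes

Exploring the product automaton M1 × M2 from the start pair (A, s0), following both machines on each input symbol, reaches 18 state pairs: (A, s0), (C, s2), (D, s2), (G, s1), (F, s2), (C, s1), (G, s2), (E, s3), (F, s1), (A, s1), (G, s3), (E, s1), (A, s2), (A, s3), (C, s3), (D, s1), (E, s2), (F, s3).
M1 accepts in {B, D, E, G} and M2 accepts in {s1, s2, s3}. The reachable pairs whose M1-component is accepting are (D, s2), (G, s1), (G, s2), (E, s3), (G, s3), (E, s1), (D, s1), (E, s2); in each of them the M2-component is accepting too, so the product for L(M1) \ L(M2) (M1-component accepting, M2-component rejecting) has no reachable accepting pair and the difference is empty.
Hence every string in L(M1) is also in L(M2).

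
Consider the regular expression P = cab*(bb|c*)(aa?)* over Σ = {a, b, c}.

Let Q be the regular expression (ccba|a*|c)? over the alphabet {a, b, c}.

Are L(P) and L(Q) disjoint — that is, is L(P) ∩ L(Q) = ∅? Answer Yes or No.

Converting the expression P to a DFA (subset construction, then merging equivalent states) gives the minimal DFA with states {p0, p1, p2, p3, p4, p5}, start state p0, accepting states {p3, p4, p5} and transitions p0: a→p1, b→p1, c→p2; p1: a→p1, b→p1, c→p1; p2: a→p3, b→p1, c→p1; p3: a→p4, b→p3, c→p5; p4: a→p4, b→p1, c→p1; p5: a→p4, b→p1, c→p5.
Converting the expression Q to a DFA (subset construction, then merging equivalent states) gives the minimal DFA with states {q0, q1, q2, q3, q4, q5, q6}, start state q0, accepting states {q0, q1, q3, q6} and transitions q0: a→q1, b→q2, c→q3; q1: a→q1, b→q2, c→q2; q2: a→q2, b→q2, c→q2; q3: a→q2, b→q2, c→q4; q4: a→q2, b→q5, c→q2; q5: a→q6, b→q2, c→q2; q6: a→q2, b→q2, c→q2.
Exploring the product automaton P × Q from the start pair (p0, q0), following both machines on each input symbol, reaches 10 state pairs: (p0, q0), (p1, q1), (p1, q2), (p2, q3), (p3, q2), (p1, q4), (p4, q2), (p5, q2), (p1, q5), (p1, q6).
P accepts in {p3, p4, p5} and Q accepts in {q0, q1, q3, q6}; no reachable pair has both components accepting, so no string drives both machines to acceptance simultaneously and L(P) ∩ L(Q) = ∅.
So no string is accepted by both, and the intersection is empty.

Yes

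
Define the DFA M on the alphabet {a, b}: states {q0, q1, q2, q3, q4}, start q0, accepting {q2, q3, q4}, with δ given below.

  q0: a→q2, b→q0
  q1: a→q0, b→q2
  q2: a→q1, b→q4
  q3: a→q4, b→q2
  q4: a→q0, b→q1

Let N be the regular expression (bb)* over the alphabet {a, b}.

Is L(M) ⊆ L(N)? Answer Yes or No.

No

The string a is in L(M) but not in L(N).
So L(M) ⊄ L(N).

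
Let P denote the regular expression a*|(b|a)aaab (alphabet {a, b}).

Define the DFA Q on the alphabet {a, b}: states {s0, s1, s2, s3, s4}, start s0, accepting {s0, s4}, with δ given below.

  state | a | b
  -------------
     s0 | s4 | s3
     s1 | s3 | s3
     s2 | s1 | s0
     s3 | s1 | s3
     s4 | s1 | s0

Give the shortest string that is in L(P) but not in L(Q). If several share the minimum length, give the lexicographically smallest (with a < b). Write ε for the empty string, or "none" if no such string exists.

The string aa is accepted by P but not by Q.
No shorter string lies in the difference, and aa is the lexicographically first length-2 string in L(P) \ L(Q).

aa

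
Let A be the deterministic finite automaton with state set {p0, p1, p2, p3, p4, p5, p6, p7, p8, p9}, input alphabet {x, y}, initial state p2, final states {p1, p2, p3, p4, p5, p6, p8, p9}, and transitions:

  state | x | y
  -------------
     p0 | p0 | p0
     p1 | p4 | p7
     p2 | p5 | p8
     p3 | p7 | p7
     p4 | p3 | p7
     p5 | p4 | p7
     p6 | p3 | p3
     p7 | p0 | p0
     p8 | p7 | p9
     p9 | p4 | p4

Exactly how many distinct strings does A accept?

10

The useful subgraph on states {p2, p3, p4, p5, p8, p9} is acyclic, so L(A) is finite; the longest accepting path visits 5 useful states, giving maximum string length 4.
Counting accepting paths from p2 by length: 1 of length 0, 2 of length 1, 2 of length 2, 3 of length 3, 2 of length 4. Total 10.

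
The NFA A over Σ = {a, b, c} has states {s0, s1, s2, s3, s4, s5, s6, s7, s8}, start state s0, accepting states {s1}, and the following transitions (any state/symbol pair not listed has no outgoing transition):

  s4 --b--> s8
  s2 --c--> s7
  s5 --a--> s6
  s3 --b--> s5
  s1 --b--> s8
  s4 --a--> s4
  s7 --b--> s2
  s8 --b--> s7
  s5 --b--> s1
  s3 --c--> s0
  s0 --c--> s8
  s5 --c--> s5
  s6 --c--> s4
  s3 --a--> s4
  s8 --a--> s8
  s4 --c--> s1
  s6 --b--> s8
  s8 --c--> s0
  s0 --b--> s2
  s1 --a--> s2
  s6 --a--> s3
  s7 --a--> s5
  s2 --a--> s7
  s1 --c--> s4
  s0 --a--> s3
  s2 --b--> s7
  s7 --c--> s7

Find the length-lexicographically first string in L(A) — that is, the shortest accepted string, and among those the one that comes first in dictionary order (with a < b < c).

aac

A breadth-first search from s0 reaches an accepting state first via the path s0 → s3 → s4 → s1 on input aac.
No string of length < 3 is accepted (BFS exhausts all shorter strings without reaching an accepting state), and aac is the lexicographically least accepting string of length 3.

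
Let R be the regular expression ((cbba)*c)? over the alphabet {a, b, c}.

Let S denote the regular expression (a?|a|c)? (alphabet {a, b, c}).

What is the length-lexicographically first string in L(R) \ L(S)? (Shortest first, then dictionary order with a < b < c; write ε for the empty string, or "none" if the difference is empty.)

cbbac

The string cbbac is accepted by R but not by S.
No shorter string lies in the difference, and cbbac is the lexicographically first length-5 string in L(R) \ L(S).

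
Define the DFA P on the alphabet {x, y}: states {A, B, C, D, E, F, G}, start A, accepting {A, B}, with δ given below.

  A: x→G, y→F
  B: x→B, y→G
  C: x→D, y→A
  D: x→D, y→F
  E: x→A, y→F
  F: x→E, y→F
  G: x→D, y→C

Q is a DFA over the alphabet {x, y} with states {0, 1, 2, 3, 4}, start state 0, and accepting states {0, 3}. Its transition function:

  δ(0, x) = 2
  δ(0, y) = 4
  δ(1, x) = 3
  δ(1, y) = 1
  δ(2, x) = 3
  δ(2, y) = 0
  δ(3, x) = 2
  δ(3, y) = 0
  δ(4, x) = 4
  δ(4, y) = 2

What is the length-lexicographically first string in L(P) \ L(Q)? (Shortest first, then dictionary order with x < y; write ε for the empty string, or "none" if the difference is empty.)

xyy

The string xyy is accepted by P but not by Q.
No shorter string lies in the difference, and xyy is the lexicographically first length-3 string in L(P) \ L(Q).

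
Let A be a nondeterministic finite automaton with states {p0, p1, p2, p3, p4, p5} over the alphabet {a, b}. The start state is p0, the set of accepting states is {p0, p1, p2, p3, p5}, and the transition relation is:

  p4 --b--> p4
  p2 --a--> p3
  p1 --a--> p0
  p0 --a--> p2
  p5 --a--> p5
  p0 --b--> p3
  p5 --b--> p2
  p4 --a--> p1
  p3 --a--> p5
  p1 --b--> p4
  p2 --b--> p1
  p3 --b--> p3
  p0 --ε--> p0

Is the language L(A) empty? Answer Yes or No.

The empty string ε is accepted: the run p0 ends in the accepting state p0.
Since at least one string is accepted, L(A) is not empty.

No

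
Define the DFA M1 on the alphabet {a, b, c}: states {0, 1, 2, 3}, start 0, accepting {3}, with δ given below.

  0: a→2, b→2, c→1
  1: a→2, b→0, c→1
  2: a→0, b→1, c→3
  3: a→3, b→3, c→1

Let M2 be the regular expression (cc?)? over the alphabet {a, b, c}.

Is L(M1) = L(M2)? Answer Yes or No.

The string ac is accepted by M1 but rejected by M2.
So L(M1) ≠ L(M2).

No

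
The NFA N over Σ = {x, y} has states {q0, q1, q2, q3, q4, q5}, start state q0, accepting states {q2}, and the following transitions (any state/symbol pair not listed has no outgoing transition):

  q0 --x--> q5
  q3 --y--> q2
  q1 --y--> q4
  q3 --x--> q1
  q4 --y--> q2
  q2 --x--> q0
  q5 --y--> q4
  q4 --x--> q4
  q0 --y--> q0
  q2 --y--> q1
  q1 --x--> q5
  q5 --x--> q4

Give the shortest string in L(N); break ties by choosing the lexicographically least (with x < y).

A breadth-first search from q0 reaches an accepting state first via the path q0 → q5 → q4 → q2 on input xxy.
No string of length < 3 is accepted (BFS exhausts all shorter strings without reaching an accepting state), and xxy is the lexicographically least accepting string of length 3.

xxy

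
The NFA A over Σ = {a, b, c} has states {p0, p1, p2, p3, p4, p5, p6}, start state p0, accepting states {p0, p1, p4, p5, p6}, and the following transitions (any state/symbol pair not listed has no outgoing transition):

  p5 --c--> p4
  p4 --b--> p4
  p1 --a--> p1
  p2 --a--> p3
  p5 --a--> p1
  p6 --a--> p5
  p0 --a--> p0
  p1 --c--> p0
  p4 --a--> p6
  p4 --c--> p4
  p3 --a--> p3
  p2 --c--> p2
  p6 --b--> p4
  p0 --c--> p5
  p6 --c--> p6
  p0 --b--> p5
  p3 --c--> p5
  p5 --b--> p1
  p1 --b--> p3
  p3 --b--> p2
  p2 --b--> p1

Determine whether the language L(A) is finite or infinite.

State p0 is reachable from the start and can reach an accepting state, and it lies on the cycle p0 → p0.
Traversing that cycle any number of times yields accepted strings of unbounded length, so the language is infinite.

infinite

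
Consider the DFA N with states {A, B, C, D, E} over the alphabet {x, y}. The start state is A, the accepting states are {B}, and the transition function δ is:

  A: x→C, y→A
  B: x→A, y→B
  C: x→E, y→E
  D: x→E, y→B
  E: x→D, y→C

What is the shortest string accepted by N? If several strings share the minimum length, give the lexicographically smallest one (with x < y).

xxxy

A breadth-first search from A reaches an accepting state first via the path A → C → E → D → B on input xxxy.
No string of length < 4 is accepted (BFS exhausts all shorter strings without reaching an accepting state), and xxxy is the lexicographically least accepting string of length 4.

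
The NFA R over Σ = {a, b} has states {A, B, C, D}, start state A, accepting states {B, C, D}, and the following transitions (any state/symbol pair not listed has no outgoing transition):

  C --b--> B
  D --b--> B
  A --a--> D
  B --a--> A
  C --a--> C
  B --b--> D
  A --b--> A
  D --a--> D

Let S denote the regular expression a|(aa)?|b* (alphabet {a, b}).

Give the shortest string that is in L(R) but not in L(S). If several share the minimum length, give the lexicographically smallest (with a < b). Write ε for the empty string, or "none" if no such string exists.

ab

The string ab is accepted by R but not by S.
No shorter string lies in the difference, and ab is the lexicographically first length-2 string in L(R) \ L(S).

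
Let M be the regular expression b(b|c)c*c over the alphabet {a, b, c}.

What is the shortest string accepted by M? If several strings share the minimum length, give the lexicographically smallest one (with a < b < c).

By inspection of the expression, no string of length less than 3 matches, and bbc is the lexicographically first match of length 3.

bbc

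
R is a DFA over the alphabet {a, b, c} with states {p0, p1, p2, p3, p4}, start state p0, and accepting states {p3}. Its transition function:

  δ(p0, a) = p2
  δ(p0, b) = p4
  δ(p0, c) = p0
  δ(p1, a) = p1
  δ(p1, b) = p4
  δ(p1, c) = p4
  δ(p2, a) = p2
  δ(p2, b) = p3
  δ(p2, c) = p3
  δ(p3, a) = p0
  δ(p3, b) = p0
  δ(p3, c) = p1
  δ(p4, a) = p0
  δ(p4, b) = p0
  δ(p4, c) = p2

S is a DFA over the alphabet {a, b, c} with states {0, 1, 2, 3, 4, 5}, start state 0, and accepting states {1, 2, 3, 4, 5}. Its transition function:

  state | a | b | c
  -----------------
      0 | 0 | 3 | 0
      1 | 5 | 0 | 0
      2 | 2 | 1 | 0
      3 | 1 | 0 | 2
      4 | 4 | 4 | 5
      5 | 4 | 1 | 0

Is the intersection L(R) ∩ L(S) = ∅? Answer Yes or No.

The string ab is accepted by both R and S.
Hence L(R) ∩ L(S) ≠ ∅.

No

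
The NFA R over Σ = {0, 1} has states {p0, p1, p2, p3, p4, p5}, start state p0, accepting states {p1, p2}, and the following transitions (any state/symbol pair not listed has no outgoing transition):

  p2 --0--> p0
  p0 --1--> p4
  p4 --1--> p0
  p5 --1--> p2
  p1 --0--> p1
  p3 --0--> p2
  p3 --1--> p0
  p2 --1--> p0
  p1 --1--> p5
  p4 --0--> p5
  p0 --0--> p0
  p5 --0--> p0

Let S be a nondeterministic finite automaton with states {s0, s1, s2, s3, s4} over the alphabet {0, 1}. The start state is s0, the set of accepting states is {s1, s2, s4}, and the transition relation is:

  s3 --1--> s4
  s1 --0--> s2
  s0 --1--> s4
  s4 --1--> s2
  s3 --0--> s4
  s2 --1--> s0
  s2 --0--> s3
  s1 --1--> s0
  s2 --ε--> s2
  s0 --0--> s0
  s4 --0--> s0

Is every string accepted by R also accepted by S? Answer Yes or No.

Yes

Exploring the product automaton R × S from the start pair (p0, s0), following both machines on each input symbol, reaches 10 state pairs: (p0, s0), (p4, s4), (p5, s0), (p0, s2), (p2, s4), (p0, s3), (p4, s0), (p0, s4), (p4, s2), (p5, s3).
R accepts in {p1, p2} and S accepts in {s1, s2, s4}. The reachable pairs whose R-component is accepting are (p2, s4); in each of them the S-component is accepting too, so the product for L(R) \ L(S) (R-component accepting, S-component rejecting) has no reachable accepting pair and the difference is empty.
Hence every string in L(R) is also in L(S).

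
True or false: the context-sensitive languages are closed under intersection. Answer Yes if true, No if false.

Yes

An LBA keeps a copy of the input on a second track, runs the LBA for L₁, and if that accepts restores the input and runs the LBA for L₂; linear space suffices, so L₁ ∩ L₂ is context-sensitive.
So the context-sensitive languages are closed under intersection.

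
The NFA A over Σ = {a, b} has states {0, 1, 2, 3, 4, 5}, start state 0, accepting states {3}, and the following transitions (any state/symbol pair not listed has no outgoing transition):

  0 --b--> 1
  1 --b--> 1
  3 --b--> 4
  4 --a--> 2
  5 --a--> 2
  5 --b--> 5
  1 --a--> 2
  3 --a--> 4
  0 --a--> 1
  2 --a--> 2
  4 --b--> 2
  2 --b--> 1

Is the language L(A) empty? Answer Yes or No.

The states reachable from the start state are {0, 1, 2}.
None of the accepting states {3} is reachable, so no string is accepted and L(A) = ∅.

Yes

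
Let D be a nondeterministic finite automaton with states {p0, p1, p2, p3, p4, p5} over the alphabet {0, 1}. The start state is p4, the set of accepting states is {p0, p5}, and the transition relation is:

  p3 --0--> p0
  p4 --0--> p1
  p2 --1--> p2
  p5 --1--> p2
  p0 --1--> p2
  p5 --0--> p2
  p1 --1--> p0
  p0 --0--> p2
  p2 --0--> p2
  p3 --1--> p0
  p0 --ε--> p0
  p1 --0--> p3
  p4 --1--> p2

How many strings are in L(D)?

3

The useful subgraph on states {p0, p1, p3, p4} is acyclic, so L(D) is finite; the longest accepting path visits 4 useful states, giving maximum string length 3.
Counting accepting paths from p4 by length: 1 of length 2, 2 of length 3. Total 3.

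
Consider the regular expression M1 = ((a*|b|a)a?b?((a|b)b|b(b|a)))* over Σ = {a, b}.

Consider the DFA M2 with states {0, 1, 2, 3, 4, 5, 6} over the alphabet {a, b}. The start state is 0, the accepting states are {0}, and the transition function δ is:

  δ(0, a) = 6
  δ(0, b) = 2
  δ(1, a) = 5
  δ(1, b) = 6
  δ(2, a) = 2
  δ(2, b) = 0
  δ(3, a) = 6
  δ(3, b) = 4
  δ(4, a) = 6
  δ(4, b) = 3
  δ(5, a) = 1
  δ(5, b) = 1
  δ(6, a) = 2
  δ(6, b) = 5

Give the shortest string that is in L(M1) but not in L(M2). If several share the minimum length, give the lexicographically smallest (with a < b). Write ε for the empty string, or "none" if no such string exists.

The string ab is accepted by M1 but not by M2.
No shorter string lies in the difference, and ab is the lexicographically first length-2 string in L(M1) \ L(M2).

ab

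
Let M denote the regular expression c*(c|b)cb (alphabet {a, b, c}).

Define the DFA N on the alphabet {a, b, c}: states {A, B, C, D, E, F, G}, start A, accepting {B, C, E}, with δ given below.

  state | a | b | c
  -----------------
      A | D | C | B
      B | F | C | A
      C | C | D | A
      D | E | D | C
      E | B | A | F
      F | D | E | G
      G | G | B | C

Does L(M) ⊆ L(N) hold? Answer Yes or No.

Converting the expression M to a DFA (subset construction, then merging equivalent states) gives the minimal DFA with states {m0, m1, m2, m3, m4, m5, m6, m7}, start state m0, accepting states {m6, m7} and transitions m0: a→m1, b→m2, c→m3; m1: a→m1, b→m1, c→m1; m2: a→m1, b→m1, c→m4; m3: a→m1, b→m2, c→m5; m4: a→m1, b→m6, c→m1; m5: a→m1, b→m7, c→m5; m6: a→m1, b→m1, c→m1; m7: a→m1, b→m1, c→m4.
Exploring the product automaton M × N from the start pair (m0, A), following both machines on each input symbol, reaches 15 state pairs: (m0, A), (m1, D), (m2, C), (m3, B), (m1, E), (m1, C), (m4, A), (m1, F), (m5, A), (m1, B), (m1, A), (m6, C), (m1, G), (m7, C), (m5, B).
M accepts in {m6, m7} and N accepts in {B, C, E}. The reachable pairs whose M-component is accepting are (m6, C), (m7, C); in each of them the N-component is accepting too, so the product for L(M) \ L(N) (M-component accepting, N-component rejecting) has no reachable accepting pair and the difference is empty.
Hence every string in L(M) is also in L(N).

Yes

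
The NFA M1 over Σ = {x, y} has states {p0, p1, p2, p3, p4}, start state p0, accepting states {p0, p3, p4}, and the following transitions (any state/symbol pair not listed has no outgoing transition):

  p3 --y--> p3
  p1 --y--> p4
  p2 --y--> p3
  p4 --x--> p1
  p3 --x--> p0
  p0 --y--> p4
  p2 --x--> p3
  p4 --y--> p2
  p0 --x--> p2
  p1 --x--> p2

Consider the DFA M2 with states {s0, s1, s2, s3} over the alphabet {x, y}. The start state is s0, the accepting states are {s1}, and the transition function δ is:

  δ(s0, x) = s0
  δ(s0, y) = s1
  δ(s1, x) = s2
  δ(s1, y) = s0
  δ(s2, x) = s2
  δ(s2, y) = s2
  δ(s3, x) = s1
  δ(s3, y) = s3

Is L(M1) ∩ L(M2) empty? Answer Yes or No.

No

The string y is accepted by both M1 and M2.
Hence L(M1) ∩ L(M2) ≠ ∅.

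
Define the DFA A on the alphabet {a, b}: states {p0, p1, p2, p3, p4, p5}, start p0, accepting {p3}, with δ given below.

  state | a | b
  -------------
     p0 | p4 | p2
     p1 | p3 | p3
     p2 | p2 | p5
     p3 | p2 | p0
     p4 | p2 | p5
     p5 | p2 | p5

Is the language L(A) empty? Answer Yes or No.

Yes

The states reachable from the start state are {p0, p2, p4, p5}.
None of the accepting states {p3} is reachable, so no string is accepted and L(A) = ∅.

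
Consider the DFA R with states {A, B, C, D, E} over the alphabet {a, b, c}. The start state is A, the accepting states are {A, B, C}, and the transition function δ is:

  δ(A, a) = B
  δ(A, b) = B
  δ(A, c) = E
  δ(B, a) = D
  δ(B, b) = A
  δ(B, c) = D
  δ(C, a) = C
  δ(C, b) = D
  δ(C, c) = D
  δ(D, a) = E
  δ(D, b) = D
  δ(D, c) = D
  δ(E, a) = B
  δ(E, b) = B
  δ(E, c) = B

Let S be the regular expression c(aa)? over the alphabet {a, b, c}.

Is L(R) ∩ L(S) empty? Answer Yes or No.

Converting the expression S to a DFA (subset construction, then merging equivalent states) gives the minimal DFA with states {s0, s1, s2, s3, s4}, start state s0, accepting states {s2, s4} and transitions s0: a→s1, b→s1, c→s2; s1: a→s1, b→s1, c→s1; s2: a→s3, b→s1, c→s1; s3: a→s4, b→s1, c→s1; s4: a→s1, b→s1, c→s1.
Exploring the product automaton R × S from the start pair (A, s0), following both machines on each input symbol, reaches 8 state pairs: (A, s0), (B, s1), (E, s2), (D, s1), (A, s1), (B, s3), (E, s1), (D, s4).
R accepts in {A, B, C} and S accepts in {s2, s4}; no reachable pair has both components accepting, so no string drives both machines to acceptance simultaneously and L(R) ∩ L(S) = ∅.
So no string is accepted by both, and the intersection is empty.

Yes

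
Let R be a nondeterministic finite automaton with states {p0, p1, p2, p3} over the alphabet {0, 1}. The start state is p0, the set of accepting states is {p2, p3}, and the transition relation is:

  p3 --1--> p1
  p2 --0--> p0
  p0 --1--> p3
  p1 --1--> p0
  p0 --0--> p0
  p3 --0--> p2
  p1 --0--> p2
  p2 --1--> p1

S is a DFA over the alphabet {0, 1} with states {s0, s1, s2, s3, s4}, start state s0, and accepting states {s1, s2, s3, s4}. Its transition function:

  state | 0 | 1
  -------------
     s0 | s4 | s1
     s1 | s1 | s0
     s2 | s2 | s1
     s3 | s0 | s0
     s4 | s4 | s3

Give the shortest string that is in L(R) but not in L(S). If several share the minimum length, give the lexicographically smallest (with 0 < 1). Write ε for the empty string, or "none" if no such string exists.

010

The string 010 is accepted by R but not by S.
No shorter string lies in the difference, and 010 is the lexicographically first length-3 string in L(R) \ L(S).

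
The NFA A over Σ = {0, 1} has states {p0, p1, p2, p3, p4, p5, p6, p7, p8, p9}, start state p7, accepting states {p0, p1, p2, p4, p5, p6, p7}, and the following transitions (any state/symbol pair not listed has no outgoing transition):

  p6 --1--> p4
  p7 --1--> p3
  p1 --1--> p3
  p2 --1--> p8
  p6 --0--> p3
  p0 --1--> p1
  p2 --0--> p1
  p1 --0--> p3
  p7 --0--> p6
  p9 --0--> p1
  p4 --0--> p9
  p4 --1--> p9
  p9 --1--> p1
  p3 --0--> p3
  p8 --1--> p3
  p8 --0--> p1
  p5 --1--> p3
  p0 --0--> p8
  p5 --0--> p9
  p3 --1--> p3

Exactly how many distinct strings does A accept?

7

The useful subgraph on states {p1, p4, p6, p7, p9} is acyclic, so L(A) is finite; the longest accepting path visits 5 useful states, giving maximum string length 4.
Counting accepting paths from p7 by length: 1 of length 0, 1 of length 1, 1 of length 2, 4 of length 4. Total 7.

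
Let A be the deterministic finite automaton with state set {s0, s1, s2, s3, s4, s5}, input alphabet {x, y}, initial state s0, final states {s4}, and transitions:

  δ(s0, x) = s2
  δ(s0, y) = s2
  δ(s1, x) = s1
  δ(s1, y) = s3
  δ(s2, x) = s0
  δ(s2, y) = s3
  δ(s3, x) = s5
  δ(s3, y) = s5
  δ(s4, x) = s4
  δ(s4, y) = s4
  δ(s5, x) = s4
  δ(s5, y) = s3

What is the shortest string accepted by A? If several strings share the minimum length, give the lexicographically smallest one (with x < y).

xyxx

A breadth-first search from s0 reaches an accepting state first via the path s0 → s2 → s3 → s5 → s4 on input xyxx.
No string of length < 4 is accepted (BFS exhausts all shorter strings without reaching an accepting state), and xyxx is the lexicographically least accepting string of length 4.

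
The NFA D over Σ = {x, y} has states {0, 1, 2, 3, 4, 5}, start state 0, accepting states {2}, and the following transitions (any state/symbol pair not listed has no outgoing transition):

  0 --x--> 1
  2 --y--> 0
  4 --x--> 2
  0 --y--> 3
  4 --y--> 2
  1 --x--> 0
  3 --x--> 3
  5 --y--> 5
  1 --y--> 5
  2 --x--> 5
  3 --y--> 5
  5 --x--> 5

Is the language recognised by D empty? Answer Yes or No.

The states reachable from the start state are {0, 1, 3, 5}.
None of the accepting states {2} is reachable, so no string is accepted and L(D) = ∅.

Yes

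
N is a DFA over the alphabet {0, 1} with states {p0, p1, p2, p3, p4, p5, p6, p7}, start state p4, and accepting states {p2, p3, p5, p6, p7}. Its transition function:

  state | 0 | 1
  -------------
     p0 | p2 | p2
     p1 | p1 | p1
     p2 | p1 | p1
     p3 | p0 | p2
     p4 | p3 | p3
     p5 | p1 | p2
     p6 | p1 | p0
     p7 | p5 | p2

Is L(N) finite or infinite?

The useful states (reachable from p4 and able to reach an accepting state) are {p0, p2, p3, p4}.
Restricted to these states the transition graph has no cycle, so every accepting path has bounded length and L is finite.

finite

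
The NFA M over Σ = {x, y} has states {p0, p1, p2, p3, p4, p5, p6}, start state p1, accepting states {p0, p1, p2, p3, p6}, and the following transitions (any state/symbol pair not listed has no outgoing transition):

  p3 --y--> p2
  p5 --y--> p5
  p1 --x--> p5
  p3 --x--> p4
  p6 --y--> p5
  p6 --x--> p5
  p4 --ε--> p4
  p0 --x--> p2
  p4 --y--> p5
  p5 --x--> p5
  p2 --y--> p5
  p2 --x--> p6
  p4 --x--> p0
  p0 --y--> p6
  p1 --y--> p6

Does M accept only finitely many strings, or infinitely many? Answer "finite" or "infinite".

finite

The useful states (reachable from p1 and able to reach an accepting state) are {p1, p6}.
Restricted to these states the transition graph has no cycle, so every accepting path has bounded length and L is finite.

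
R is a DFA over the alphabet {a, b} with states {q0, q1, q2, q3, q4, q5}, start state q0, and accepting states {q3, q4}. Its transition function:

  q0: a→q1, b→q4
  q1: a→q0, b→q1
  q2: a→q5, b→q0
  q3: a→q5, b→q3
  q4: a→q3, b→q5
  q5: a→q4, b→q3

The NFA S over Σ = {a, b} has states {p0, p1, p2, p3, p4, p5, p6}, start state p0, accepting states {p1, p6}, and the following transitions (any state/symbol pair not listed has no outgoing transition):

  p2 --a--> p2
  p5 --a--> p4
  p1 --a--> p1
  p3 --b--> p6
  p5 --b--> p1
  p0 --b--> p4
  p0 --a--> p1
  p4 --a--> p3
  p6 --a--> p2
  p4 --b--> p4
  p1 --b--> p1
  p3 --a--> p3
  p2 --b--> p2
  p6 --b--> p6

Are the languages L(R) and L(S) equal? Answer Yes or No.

The string b is accepted by R but rejected by S.
So L(R) ≠ L(S).

No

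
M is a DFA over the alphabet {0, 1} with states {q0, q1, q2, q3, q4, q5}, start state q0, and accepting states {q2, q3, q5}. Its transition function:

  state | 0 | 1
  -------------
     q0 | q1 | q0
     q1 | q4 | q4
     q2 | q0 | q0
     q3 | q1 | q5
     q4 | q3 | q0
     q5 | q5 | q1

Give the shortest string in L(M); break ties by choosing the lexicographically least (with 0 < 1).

000

A breadth-first search from q0 reaches an accepting state first via the path q0 → q1 → q4 → q3 on input 000.
No string of length < 3 is accepted (BFS exhausts all shorter strings without reaching an accepting state), and 000 is the lexicographically least accepting string of length 3.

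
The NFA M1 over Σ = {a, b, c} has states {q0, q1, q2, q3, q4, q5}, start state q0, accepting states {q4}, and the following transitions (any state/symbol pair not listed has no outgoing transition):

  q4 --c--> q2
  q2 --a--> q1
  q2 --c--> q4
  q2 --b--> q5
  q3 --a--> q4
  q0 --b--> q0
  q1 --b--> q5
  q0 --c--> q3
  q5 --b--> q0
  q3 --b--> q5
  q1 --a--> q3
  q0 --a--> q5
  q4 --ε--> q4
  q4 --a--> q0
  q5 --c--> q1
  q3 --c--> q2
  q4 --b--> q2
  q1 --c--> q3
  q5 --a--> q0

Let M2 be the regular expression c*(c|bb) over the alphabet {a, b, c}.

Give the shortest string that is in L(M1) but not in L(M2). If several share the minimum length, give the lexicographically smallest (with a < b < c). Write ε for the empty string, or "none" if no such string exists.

The string ca is accepted by M1 but not by M2.
No shorter string lies in the difference, and ca is the lexicographically first length-2 string in L(M1) \ L(M2).

ca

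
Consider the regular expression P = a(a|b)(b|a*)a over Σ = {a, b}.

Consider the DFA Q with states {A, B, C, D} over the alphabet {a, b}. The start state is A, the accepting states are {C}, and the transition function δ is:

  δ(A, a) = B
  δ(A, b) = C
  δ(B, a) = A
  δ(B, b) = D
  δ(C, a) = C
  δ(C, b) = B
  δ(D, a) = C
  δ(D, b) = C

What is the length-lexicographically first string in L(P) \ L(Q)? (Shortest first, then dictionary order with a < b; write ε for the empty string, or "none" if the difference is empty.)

The string aaa is accepted by P but not by Q.
No shorter string lies in the difference, and aaa is the lexicographically first length-3 string in L(P) \ L(Q).

aaa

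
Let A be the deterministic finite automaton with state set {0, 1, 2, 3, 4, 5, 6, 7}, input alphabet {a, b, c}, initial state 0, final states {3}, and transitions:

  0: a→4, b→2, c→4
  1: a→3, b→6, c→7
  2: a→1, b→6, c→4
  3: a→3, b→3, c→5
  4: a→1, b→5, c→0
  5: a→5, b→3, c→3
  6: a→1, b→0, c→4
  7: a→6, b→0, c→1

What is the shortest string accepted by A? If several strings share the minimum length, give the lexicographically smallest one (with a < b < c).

A breadth-first search from 0 reaches an accepting state first via the path 0 → 4 → 1 → 3 on input aaa.
No string of length < 3 is accepted (BFS exhausts all shorter strings without reaching an accepting state), and aaa is the lexicographically least accepting string of length 3.

aaa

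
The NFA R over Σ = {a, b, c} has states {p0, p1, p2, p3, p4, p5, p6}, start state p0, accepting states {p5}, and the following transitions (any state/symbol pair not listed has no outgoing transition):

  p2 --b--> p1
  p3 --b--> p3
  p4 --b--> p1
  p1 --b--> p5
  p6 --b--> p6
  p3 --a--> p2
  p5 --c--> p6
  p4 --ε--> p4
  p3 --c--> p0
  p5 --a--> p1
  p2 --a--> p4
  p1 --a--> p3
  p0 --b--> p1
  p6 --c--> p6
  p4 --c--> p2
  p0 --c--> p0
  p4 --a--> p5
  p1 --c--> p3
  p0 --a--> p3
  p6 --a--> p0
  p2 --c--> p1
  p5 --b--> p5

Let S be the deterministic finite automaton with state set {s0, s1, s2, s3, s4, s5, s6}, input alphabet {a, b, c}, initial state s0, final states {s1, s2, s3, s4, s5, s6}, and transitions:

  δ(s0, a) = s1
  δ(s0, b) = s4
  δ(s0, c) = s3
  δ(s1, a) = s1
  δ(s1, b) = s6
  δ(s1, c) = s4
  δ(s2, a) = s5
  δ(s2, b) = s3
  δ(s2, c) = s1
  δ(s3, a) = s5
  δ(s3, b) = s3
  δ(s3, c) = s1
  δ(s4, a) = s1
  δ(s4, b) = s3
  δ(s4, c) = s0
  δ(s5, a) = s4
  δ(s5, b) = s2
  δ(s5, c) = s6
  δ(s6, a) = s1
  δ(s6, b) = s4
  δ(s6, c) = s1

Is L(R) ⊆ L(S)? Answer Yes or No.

Exploring the product automaton R × S from the start pair (p0, s0), following both machines on each input symbol, reaches 36 state pairs: (p0, s0), (p3, s1), (p1, s4), (p0, s3), (p2, s1), (p3, s6), (p0, s4), (p5, s3), (p3, s0), (p3, s5), (p1, s3), (p0, s1), (p4, s1), (p1, s6), (p3, s4), (p1, s5), (p6, s1), (p2, s4), (p3, s2), (p0, s6), (p5, s1), (p5, s4), (p3, s3), (p5, s2), (p6, s6), (p6, s4), (p1, s0), (p2, s5), (p1, s1), (p5, s6), (p6, s0), (p6, s3), (p4, s4), (p1, s2), (p0, s5), (p2, s0).
R accepts in {p5} and S accepts in {s1, s2, s3, s4, s5, s6}. The reachable pairs whose R-component is accepting are (p5, s3), (p5, s1), (p5, s4), (p5, s2), (p5, s6); in each of them the S-component is accepting too, so the product for L(R) \ L(S) (R-component accepting, S-component rejecting) has no reachable accepting pair and the difference is empty.
Hence every string in L(R) is also in L(S).

Yes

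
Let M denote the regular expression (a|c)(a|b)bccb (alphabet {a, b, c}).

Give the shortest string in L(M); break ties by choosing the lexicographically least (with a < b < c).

By inspection of the expression, no string of length less than 6 matches, and aabccb is the lexicographically first match of length 6.

aabccb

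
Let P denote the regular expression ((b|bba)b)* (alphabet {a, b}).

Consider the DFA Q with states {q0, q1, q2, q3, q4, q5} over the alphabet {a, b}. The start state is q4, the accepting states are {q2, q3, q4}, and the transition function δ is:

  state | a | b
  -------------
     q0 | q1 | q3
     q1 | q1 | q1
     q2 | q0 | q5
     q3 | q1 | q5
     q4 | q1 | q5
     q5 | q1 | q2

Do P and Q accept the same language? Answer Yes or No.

Yes

Converting the expression P to a DFA (subset construction, then merging equivalent states) gives the minimal DFA with states {p0, p1, p2, p3, p4}, start state p0, accepting states {p0, p3} and transitions p0: a→p1, b→p2; p1: a→p1, b→p1; p2: a→p1, b→p3; p3: a→p4, b→p2; p4: a→p1, b→p0.
Exploring the product automaton P × Q from the start pair (p0, q4), following both machines on each input symbol, reaches 6 state pairs: (p0, q4), (p1, q1), (p2, q5), (p3, q2), (p4, q0), (p0, q3).
P accepts in {p0, p3} and Q accepts in {q2, q3, q4}. In every reachable pair the two components are either both accepting — (p0, q4), (p3, q2), (p0, q3) — or both non-accepting, so no string is accepted by exactly one of the machines: L(P) \ L(Q) and L(Q) \ L(P) are both empty.
Hence every string is accepted by P iff it is accepted by Q, and the two languages coincide.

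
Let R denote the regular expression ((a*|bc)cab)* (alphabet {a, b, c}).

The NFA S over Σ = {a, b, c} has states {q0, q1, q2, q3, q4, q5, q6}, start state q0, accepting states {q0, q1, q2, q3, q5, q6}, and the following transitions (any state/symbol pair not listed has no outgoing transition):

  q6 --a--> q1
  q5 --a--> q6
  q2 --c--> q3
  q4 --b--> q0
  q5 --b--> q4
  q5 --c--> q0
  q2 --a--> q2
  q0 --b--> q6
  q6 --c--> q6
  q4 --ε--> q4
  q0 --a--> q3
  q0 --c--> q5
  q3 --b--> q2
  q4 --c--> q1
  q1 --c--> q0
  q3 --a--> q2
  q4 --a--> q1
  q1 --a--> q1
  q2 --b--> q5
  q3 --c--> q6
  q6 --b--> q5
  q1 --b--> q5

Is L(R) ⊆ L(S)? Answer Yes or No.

Converting the expression R to a DFA (subset construction, then merging equivalent states) gives the minimal DFA with states {r0, r1, r2, r3, r4, r5, r6}, start state r0, accepting states {r0} and transitions r0: a→r1, b→r2, c→r3; r1: a→r1, b→r4, c→r3; r2: a→r4, b→r4, c→r5; r3: a→r6, b→r4, c→r4; r4: a→r4, b→r4, c→r4; r5: a→r4, b→r4, c→r3; r6: a→r4, b→r0, c→r4.
Exploring the product automaton R × S from the start pair (r0, q0), following both machines on each input symbol, reaches 28 state pairs: (r0, q0), (r1, q3), (r2, q6), (r3, q5), (r1, q2), (r4, q2), (r3, q6), (r4, q1), (r4, q5), (r5, q6), (r6, q6), (r4, q4), (r4, q0), (r3, q3), (r4, q3), (r6, q1), (r4, q6), (r0, q5), (r6, q2), (r1, q6), (r2, q4), (r3, q0), (r1, q1), (r5, q1), (r6, q3), (r0, q2), (r2, q5), (r5, q0).
R accepts in {r0} and S accepts in {q0, q1, q2, q3, q5, q6}. The reachable pairs whose R-component is accepting are (r0, q0), (r0, q5), (r0, q2); in each of them the S-component is accepting too, so the product for L(R) \ L(S) (R-component accepting, S-component rejecting) has no reachable accepting pair and the difference is empty.
Hence every string in L(R) is also in L(S).

Yes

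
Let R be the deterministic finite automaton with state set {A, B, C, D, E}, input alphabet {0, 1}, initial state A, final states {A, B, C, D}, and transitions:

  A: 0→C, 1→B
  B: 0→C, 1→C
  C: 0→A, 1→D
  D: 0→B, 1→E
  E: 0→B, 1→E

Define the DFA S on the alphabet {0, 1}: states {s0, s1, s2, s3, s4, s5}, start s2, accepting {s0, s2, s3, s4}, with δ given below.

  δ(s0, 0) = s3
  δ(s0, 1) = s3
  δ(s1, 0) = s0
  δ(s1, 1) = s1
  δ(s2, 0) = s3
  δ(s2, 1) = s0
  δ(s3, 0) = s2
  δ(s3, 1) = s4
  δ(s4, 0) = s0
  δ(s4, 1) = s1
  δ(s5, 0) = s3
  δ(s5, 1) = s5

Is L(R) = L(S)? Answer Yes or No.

Yes

Exploring the product automaton R × S from the start pair (A, s2), following both machines on each input symbol, reaches 5 state pairs: (A, s2), (C, s3), (B, s0), (D, s4), (E, s1).
R accepts in {A, B, C, D} and S accepts in {s0, s2, s3, s4}. In every reachable pair the two components are either both accepting — (A, s2), (C, s3), (B, s0), (D, s4) — or both non-accepting, so no string is accepted by exactly one of the machines: L(R) \ L(S) and L(S) \ L(R) are both empty.
Hence every string is accepted by R iff it is accepted by S, and the two languages coincide.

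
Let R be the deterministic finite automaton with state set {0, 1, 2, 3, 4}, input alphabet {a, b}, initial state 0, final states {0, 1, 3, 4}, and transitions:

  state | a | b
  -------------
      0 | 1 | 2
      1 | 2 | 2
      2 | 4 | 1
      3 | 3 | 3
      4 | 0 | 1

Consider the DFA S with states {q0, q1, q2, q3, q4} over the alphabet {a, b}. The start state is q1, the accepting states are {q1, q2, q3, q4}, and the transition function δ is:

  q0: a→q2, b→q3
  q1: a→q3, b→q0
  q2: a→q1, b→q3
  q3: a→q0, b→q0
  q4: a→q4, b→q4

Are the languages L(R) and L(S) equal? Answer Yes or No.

Exploring the product automaton R × S from the start pair (0, q1), following both machines on each input symbol, reaches 4 state pairs: (0, q1), (1, q3), (2, q0), (4, q2).
R accepts in {0, 1, 3, 4} and S accepts in {q1, q2, q3, q4}. In every reachable pair the two components are either both accepting — (0, q1), (1, q3), (4, q2) — or both non-accepting, so no string is accepted by exactly one of the machines: L(R) \ L(S) and L(S) \ L(R) are both empty.
Hence every string is accepted by R iff it is accepted by S, and the two languages coincide.

Yes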